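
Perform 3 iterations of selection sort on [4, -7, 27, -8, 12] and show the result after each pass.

Pass 1: Select minimum -8 at index 3, swap -> [-8, -7, 27, 4, 12]
Pass 2: Select minimum -7 at index 1, swap -> [-8, -7, 27, 4, 12]
Pass 3: Select minimum 4 at index 3, swap -> [-8, -7, 4, 27, 12]


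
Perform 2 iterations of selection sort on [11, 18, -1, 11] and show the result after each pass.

Pass 1: Select minimum -1 at index 2, swap -> [-1, 18, 11, 11]
Pass 2: Select minimum 11 at index 2, swap -> [-1, 11, 18, 11]


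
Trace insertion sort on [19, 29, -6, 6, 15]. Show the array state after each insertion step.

First element 19 is already 'sorted'
Insert 29: shifted 0 elements -> [19, 29, -6, 6, 15]
Insert -6: shifted 2 elements -> [-6, 19, 29, 6, 15]
Insert 6: shifted 2 elements -> [-6, 6, 19, 29, 15]
Insert 15: shifted 2 elements -> [-6, 6, 15, 19, 29]


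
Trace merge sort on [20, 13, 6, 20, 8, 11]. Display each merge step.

Divide and conquer:
  Merge [13] + [6] -> [6, 13]
  Merge [20] + [6, 13] -> [6, 13, 20]
  Merge [8] + [11] -> [8, 11]
  Merge [20] + [8, 11] -> [8, 11, 20]
  Merge [6, 13, 20] + [8, 11, 20] -> [6, 8, 11, 13, 20, 20]


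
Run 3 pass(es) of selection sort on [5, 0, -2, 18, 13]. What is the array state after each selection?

Pass 1: Select minimum -2 at index 2, swap -> [-2, 0, 5, 18, 13]
Pass 2: Select minimum 0 at index 1, swap -> [-2, 0, 5, 18, 13]
Pass 3: Select minimum 5 at index 2, swap -> [-2, 0, 5, 18, 13]


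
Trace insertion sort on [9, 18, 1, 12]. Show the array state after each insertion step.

First element 9 is already 'sorted'
Insert 18: shifted 0 elements -> [9, 18, 1, 12]
Insert 1: shifted 2 elements -> [1, 9, 18, 12]
Insert 12: shifted 1 elements -> [1, 9, 12, 18]


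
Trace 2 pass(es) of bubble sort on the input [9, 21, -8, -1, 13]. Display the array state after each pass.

After pass 1: [9, -8, -1, 13, 21] (3 swaps)
After pass 2: [-8, -1, 9, 13, 21] (2 swaps)
Total swaps: 5


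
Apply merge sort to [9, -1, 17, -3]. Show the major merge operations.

Divide and conquer:
  Merge [9] + [-1] -> [-1, 9]
  Merge [17] + [-3] -> [-3, 17]
  Merge [-1, 9] + [-3, 17] -> [-3, -1, 9, 17]


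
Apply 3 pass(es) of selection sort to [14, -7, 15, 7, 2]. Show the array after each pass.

Pass 1: Select minimum -7 at index 1, swap -> [-7, 14, 15, 7, 2]
Pass 2: Select minimum 2 at index 4, swap -> [-7, 2, 15, 7, 14]
Pass 3: Select minimum 7 at index 3, swap -> [-7, 2, 7, 15, 14]


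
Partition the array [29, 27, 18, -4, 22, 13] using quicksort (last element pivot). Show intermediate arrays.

Partition 1: pivot=13 at index 1 -> [-4, 13, 18, 29, 22, 27]
Partition 2: pivot=27 at index 4 -> [-4, 13, 18, 22, 27, 29]
Partition 3: pivot=22 at index 3 -> [-4, 13, 18, 22, 27, 29]


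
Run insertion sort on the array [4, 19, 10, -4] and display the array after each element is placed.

First element 4 is already 'sorted'
Insert 19: shifted 0 elements -> [4, 19, 10, -4]
Insert 10: shifted 1 elements -> [4, 10, 19, -4]
Insert -4: shifted 3 elements -> [-4, 4, 10, 19]


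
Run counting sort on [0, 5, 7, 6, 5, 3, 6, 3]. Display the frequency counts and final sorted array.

Count array: [1, 0, 0, 2, 0, 2, 2, 1]
(count[i] = number of elements equal to i)
Cumulative count: [1, 1, 1, 3, 3, 5, 7, 8]
Sorted: [0, 3, 3, 5, 5, 6, 6, 7]


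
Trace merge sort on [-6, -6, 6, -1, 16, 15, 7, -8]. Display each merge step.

Divide and conquer:
  Merge [-6] + [-6] -> [-6, -6]
  Merge [6] + [-1] -> [-1, 6]
  Merge [-6, -6] + [-1, 6] -> [-6, -6, -1, 6]
  Merge [16] + [15] -> [15, 16]
  Merge [7] + [-8] -> [-8, 7]
  Merge [15, 16] + [-8, 7] -> [-8, 7, 15, 16]
  Merge [-6, -6, -1, 6] + [-8, 7, 15, 16] -> [-8, -6, -6, -1, 6, 7, 15, 16]


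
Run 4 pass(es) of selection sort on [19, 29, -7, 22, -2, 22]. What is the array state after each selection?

Pass 1: Select minimum -7 at index 2, swap -> [-7, 29, 19, 22, -2, 22]
Pass 2: Select minimum -2 at index 4, swap -> [-7, -2, 19, 22, 29, 22]
Pass 3: Select minimum 19 at index 2, swap -> [-7, -2, 19, 22, 29, 22]
Pass 4: Select minimum 22 at index 3, swap -> [-7, -2, 19, 22, 29, 22]


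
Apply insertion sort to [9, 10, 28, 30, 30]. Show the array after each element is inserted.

First element 9 is already 'sorted'
Insert 10: shifted 0 elements -> [9, 10, 28, 30, 30]
Insert 28: shifted 0 elements -> [9, 10, 28, 30, 30]
Insert 30: shifted 0 elements -> [9, 10, 28, 30, 30]
Insert 30: shifted 0 elements -> [9, 10, 28, 30, 30]


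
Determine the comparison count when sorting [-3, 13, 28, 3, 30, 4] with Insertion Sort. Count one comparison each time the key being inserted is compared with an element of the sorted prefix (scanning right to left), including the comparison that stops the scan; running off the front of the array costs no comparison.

Insert 13: -3 <= 13 (stop) = 1 comparison(s) -> [-3, 13, 28, 3, 30, 4]
Insert 28: 13 <= 28 (stop) = 1 comparison(s) -> [-3, 13, 28, 3, 30, 4]
Insert 3: 28 > 3 (shift), 13 > 3 (shift), -3 <= 3 (stop) = 3 comparison(s) -> [-3, 3, 13, 28, 30, 4]
Insert 30: 28 <= 30 (stop) = 1 comparison(s) -> [-3, 3, 13, 28, 30, 4]
Insert 4: 30 > 4 (shift), 28 > 4 (shift), 13 > 4 (shift), 3 <= 4 (stop) = 4 comparison(s) -> [-3, 3, 4, 13, 28, 30]
Total comparisons: 1 + 1 + 3 + 1 + 4 = 10


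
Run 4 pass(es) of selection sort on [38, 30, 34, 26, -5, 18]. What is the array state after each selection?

Pass 1: Select minimum -5 at index 4, swap -> [-5, 30, 34, 26, 38, 18]
Pass 2: Select minimum 18 at index 5, swap -> [-5, 18, 34, 26, 38, 30]
Pass 3: Select minimum 26 at index 3, swap -> [-5, 18, 26, 34, 38, 30]
Pass 4: Select minimum 30 at index 5, swap -> [-5, 18, 26, 30, 38, 34]


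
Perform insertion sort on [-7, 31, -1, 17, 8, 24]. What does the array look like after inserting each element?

First element -7 is already 'sorted'
Insert 31: shifted 0 elements -> [-7, 31, -1, 17, 8, 24]
Insert -1: shifted 1 elements -> [-7, -1, 31, 17, 8, 24]
Insert 17: shifted 1 elements -> [-7, -1, 17, 31, 8, 24]
Insert 8: shifted 2 elements -> [-7, -1, 8, 17, 31, 24]
Insert 24: shifted 1 elements -> [-7, -1, 8, 17, 24, 31]


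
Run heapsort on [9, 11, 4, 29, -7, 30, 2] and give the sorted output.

Build heap: [30, 29, 9, 11, -7, 4, 2]
Extract 30: [29, 11, 9, 2, -7, 4, 30]
Extract 29: [11, 4, 9, 2, -7, 29, 30]
Extract 11: [9, 4, -7, 2, 11, 29, 30]
Extract 9: [4, 2, -7, 9, 11, 29, 30]
Extract 4: [2, -7, 4, 9, 11, 29, 30]
Extract 2: [-7, 2, 4, 9, 11, 29, 30]


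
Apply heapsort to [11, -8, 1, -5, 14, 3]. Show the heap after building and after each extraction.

Build heap: [14, 11, 3, -5, -8, 1]
Extract 14: [11, 1, 3, -5, -8, 14]
Extract 11: [3, 1, -8, -5, 11, 14]
Extract 3: [1, -5, -8, 3, 11, 14]
Extract 1: [-5, -8, 1, 3, 11, 14]
Extract -5: [-8, -5, 1, 3, 11, 14]


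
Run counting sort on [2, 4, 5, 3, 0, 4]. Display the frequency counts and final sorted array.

Count array: [1, 0, 1, 1, 2, 1]
(count[i] = number of elements equal to i)
Cumulative count: [1, 1, 2, 3, 5, 6]
Sorted: [0, 2, 3, 4, 4, 5]


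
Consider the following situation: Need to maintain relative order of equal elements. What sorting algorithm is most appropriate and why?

Best choice: Merge sort or Insertion sort
Reason: Both are stable; quicksort and heapsort are not stable


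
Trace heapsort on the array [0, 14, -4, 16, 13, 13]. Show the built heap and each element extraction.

Build heap: [16, 14, 13, 0, 13, -4]
Extract 16: [14, 13, 13, 0, -4, 16]
Extract 14: [13, 0, 13, -4, 14, 16]
Extract 13: [13, 0, -4, 13, 14, 16]
Extract 13: [0, -4, 13, 13, 14, 16]
Extract 0: [-4, 0, 13, 13, 14, 16]


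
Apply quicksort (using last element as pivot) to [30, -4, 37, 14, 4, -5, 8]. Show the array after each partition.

Partition 1: pivot=8 at index 3 -> [-4, 4, -5, 8, 30, 37, 14]
Partition 2: pivot=-5 at index 0 -> [-5, 4, -4, 8, 30, 37, 14]
Partition 3: pivot=-4 at index 1 -> [-5, -4, 4, 8, 30, 37, 14]
Partition 4: pivot=14 at index 4 -> [-5, -4, 4, 8, 14, 37, 30]
Partition 5: pivot=30 at index 5 -> [-5, -4, 4, 8, 14, 30, 37]


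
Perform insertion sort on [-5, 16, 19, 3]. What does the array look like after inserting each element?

First element -5 is already 'sorted'
Insert 16: shifted 0 elements -> [-5, 16, 19, 3]
Insert 19: shifted 0 elements -> [-5, 16, 19, 3]
Insert 3: shifted 2 elements -> [-5, 3, 16, 19]


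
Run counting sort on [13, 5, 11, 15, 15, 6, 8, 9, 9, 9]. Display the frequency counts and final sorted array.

Count array: [0, 0, 0, 0, 0, 1, 1, 0, 1, 3, 0, 1, 0, 1, 0, 2]
(count[i] = number of elements equal to i)
Cumulative count: [0, 0, 0, 0, 0, 1, 2, 2, 3, 6, 6, 7, 7, 8, 8, 10]
Sorted: [5, 6, 8, 9, 9, 9, 11, 13, 15, 15]


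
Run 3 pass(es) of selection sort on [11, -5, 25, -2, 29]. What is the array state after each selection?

Pass 1: Select minimum -5 at index 1, swap -> [-5, 11, 25, -2, 29]
Pass 2: Select minimum -2 at index 3, swap -> [-5, -2, 25, 11, 29]
Pass 3: Select minimum 11 at index 3, swap -> [-5, -2, 11, 25, 29]


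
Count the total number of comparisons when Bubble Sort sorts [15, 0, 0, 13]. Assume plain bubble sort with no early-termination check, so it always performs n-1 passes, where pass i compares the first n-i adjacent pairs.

Pass 1: compare adjacent pairs (0,1)..(2,3) = 3 comparison(s), 3 swap(s) -> [0, 0, 13, 15]
Pass 2: compare adjacent pairs (0,1)..(1,2) = 2 comparison(s), 0 swap(s) -> [0, 0, 13, 15]
Pass 3: compare adjacent pairs (0,1)..(0,1) = 1 comparison(s), 0 swap(s) -> [0, 0, 13, 15]
Total comparisons: 3 + 2 + 1 = 6


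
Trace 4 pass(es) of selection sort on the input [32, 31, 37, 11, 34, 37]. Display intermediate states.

Pass 1: Select minimum 11 at index 3, swap -> [11, 31, 37, 32, 34, 37]
Pass 2: Select minimum 31 at index 1, swap -> [11, 31, 37, 32, 34, 37]
Pass 3: Select minimum 32 at index 3, swap -> [11, 31, 32, 37, 34, 37]
Pass 4: Select minimum 34 at index 4, swap -> [11, 31, 32, 34, 37, 37]


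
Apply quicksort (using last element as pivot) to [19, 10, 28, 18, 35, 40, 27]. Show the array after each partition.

Partition 1: pivot=27 at index 3 -> [19, 10, 18, 27, 35, 40, 28]
Partition 2: pivot=18 at index 1 -> [10, 18, 19, 27, 35, 40, 28]
Partition 3: pivot=28 at index 4 -> [10, 18, 19, 27, 28, 40, 35]
Partition 4: pivot=35 at index 5 -> [10, 18, 19, 27, 28, 35, 40]


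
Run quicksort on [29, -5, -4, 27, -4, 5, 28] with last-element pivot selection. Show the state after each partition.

Partition 1: pivot=28 at index 5 -> [-5, -4, 27, -4, 5, 28, 29]
Partition 2: pivot=5 at index 3 -> [-5, -4, -4, 5, 27, 28, 29]
Partition 3: pivot=-4 at index 2 -> [-5, -4, -4, 5, 27, 28, 29]
Partition 4: pivot=-4 at index 1 -> [-5, -4, -4, 5, 27, 28, 29]


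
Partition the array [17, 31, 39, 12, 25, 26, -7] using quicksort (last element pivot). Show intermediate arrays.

Partition 1: pivot=-7 at index 0 -> [-7, 31, 39, 12, 25, 26, 17]
Partition 2: pivot=17 at index 2 -> [-7, 12, 17, 31, 25, 26, 39]
Partition 3: pivot=39 at index 6 -> [-7, 12, 17, 31, 25, 26, 39]
Partition 4: pivot=26 at index 4 -> [-7, 12, 17, 25, 26, 31, 39]


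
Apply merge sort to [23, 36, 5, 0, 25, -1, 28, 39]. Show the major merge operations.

Divide and conquer:
  Merge [23] + [36] -> [23, 36]
  Merge [5] + [0] -> [0, 5]
  Merge [23, 36] + [0, 5] -> [0, 5, 23, 36]
  Merge [25] + [-1] -> [-1, 25]
  Merge [28] + [39] -> [28, 39]
  Merge [-1, 25] + [28, 39] -> [-1, 25, 28, 39]
  Merge [0, 5, 23, 36] + [-1, 25, 28, 39] -> [-1, 0, 5, 23, 25, 28, 36, 39]


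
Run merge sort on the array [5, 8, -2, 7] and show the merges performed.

Divide and conquer:
  Merge [5] + [8] -> [5, 8]
  Merge [-2] + [7] -> [-2, 7]
  Merge [5, 8] + [-2, 7] -> [-2, 5, 7, 8]


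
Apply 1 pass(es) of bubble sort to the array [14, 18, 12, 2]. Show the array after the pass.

After pass 1: [14, 12, 2, 18] (2 swaps)
Total swaps: 2


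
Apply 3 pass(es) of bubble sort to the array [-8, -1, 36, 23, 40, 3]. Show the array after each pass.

After pass 1: [-8, -1, 23, 36, 3, 40] (2 swaps)
After pass 2: [-8, -1, 23, 3, 36, 40] (1 swaps)
After pass 3: [-8, -1, 3, 23, 36, 40] (1 swaps)
Total swaps: 4


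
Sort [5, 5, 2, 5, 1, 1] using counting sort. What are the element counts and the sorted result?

Count array: [0, 2, 1, 0, 0, 3]
(count[i] = number of elements equal to i)
Cumulative count: [0, 2, 3, 3, 3, 6]
Sorted: [1, 1, 2, 5, 5, 5]


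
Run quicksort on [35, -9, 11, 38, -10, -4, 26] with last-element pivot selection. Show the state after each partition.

Partition 1: pivot=26 at index 4 -> [-9, 11, -10, -4, 26, 38, 35]
Partition 2: pivot=-4 at index 2 -> [-9, -10, -4, 11, 26, 38, 35]
Partition 3: pivot=-10 at index 0 -> [-10, -9, -4, 11, 26, 38, 35]
Partition 4: pivot=35 at index 5 -> [-10, -9, -4, 11, 26, 35, 38]


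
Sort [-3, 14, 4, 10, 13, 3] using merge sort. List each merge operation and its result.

Divide and conquer:
  Merge [14] + [4] -> [4, 14]
  Merge [-3] + [4, 14] -> [-3, 4, 14]
  Merge [13] + [3] -> [3, 13]
  Merge [10] + [3, 13] -> [3, 10, 13]
  Merge [-3, 4, 14] + [3, 10, 13] -> [-3, 3, 4, 10, 13, 14]


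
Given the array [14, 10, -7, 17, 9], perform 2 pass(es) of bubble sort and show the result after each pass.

After pass 1: [10, -7, 14, 9, 17] (3 swaps)
After pass 2: [-7, 10, 9, 14, 17] (2 swaps)
Total swaps: 5


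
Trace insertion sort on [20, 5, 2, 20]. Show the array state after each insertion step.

First element 20 is already 'sorted'
Insert 5: shifted 1 elements -> [5, 20, 2, 20]
Insert 2: shifted 2 elements -> [2, 5, 20, 20]
Insert 20: shifted 0 elements -> [2, 5, 20, 20]


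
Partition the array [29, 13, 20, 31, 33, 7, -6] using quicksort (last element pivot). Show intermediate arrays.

Partition 1: pivot=-6 at index 0 -> [-6, 13, 20, 31, 33, 7, 29]
Partition 2: pivot=29 at index 4 -> [-6, 13, 20, 7, 29, 31, 33]
Partition 3: pivot=7 at index 1 -> [-6, 7, 20, 13, 29, 31, 33]
Partition 4: pivot=13 at index 2 -> [-6, 7, 13, 20, 29, 31, 33]
Partition 5: pivot=33 at index 6 -> [-6, 7, 13, 20, 29, 31, 33]


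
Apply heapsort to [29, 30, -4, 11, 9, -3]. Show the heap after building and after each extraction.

Build heap: [30, 29, -3, 11, 9, -4]
Extract 30: [29, 11, -3, -4, 9, 30]
Extract 29: [11, 9, -3, -4, 29, 30]
Extract 11: [9, -4, -3, 11, 29, 30]
Extract 9: [-3, -4, 9, 11, 29, 30]
Extract -3: [-4, -3, 9, 11, 29, 30]


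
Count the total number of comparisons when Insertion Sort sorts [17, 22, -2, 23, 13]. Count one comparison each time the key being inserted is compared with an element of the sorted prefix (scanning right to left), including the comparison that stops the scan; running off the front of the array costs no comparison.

Insert 22: 17 <= 22 (stop) = 1 comparison(s) -> [17, 22, -2, 23, 13]
Insert -2: 22 > -2 (shift), 17 > -2 (shift), reached front = 2 comparison(s) -> [-2, 17, 22, 23, 13]
Insert 23: 22 <= 23 (stop) = 1 comparison(s) -> [-2, 17, 22, 23, 13]
Insert 13: 23 > 13 (shift), 22 > 13 (shift), 17 > 13 (shift), -2 <= 13 (stop) = 4 comparison(s) -> [-2, 13, 17, 22, 23]
Total comparisons: 1 + 2 + 1 + 4 = 8


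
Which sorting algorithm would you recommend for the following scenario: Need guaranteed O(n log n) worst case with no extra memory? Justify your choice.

Best choice: Heapsort
Reason: Heapsort is O(n log n) worst case and sorts in-place; quicksort can degrade to O(n^2)


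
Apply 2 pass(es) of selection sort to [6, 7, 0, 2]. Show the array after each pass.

Pass 1: Select minimum 0 at index 2, swap -> [0, 7, 6, 2]
Pass 2: Select minimum 2 at index 3, swap -> [0, 2, 6, 7]


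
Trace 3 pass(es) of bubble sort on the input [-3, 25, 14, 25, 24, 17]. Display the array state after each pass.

After pass 1: [-3, 14, 25, 24, 17, 25] (3 swaps)
After pass 2: [-3, 14, 24, 17, 25, 25] (2 swaps)
After pass 3: [-3, 14, 17, 24, 25, 25] (1 swaps)
Total swaps: 6


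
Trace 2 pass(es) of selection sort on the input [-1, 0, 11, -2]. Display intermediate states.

Pass 1: Select minimum -2 at index 3, swap -> [-2, 0, 11, -1]
Pass 2: Select minimum -1 at index 3, swap -> [-2, -1, 11, 0]


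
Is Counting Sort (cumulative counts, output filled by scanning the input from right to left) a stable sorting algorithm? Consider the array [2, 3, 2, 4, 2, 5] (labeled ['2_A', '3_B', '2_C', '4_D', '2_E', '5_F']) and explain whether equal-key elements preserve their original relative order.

Trace Counting Sort on the labeled array (the key is the number; the letter only tracks identity):
  Counts for values 0..5: [0, 0, 3, 1, 1, 1]
  Cumulative counts: [0, 0, 3, 4, 5, 6]
  Scan right to left: place 5_F at output index 5
  Scan right to left: place 2_E at output index 2
  Scan right to left: place 4_D at output index 4
  Scan right to left: place 2_C at output index 1
  Scan right to left: place 3_B at output index 3
  Scan right to left: place 2_A at output index 0
  Output: [2_A, 2_C, 2_E, 3_B, 4_D, 5_F]
Equal keys:
  value 2: originally 2_A, 2_C, 2_E; after sorting 2_A, 2_C, 2_E -> order preserved
All equal keys kept their original relative order. Counting Sort is stable: scanning the input right to left with decreasing cumulative counts places later duplicates at later output positions.
Answer: Stable


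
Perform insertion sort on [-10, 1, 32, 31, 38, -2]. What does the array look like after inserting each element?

First element -10 is already 'sorted'
Insert 1: shifted 0 elements -> [-10, 1, 32, 31, 38, -2]
Insert 32: shifted 0 elements -> [-10, 1, 32, 31, 38, -2]
Insert 31: shifted 1 elements -> [-10, 1, 31, 32, 38, -2]
Insert 38: shifted 0 elements -> [-10, 1, 31, 32, 38, -2]
Insert -2: shifted 4 elements -> [-10, -2, 1, 31, 32, 38]


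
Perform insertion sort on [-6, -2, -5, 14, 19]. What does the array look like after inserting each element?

First element -6 is already 'sorted'
Insert -2: shifted 0 elements -> [-6, -2, -5, 14, 19]
Insert -5: shifted 1 elements -> [-6, -5, -2, 14, 19]
Insert 14: shifted 0 elements -> [-6, -5, -2, 14, 19]
Insert 19: shifted 0 elements -> [-6, -5, -2, 14, 19]


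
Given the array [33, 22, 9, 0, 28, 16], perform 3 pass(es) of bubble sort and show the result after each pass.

After pass 1: [22, 9, 0, 28, 16, 33] (5 swaps)
After pass 2: [9, 0, 22, 16, 28, 33] (3 swaps)
After pass 3: [0, 9, 16, 22, 28, 33] (2 swaps)
Total swaps: 10


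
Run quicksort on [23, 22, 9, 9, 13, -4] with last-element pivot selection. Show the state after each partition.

Partition 1: pivot=-4 at index 0 -> [-4, 22, 9, 9, 13, 23]
Partition 2: pivot=23 at index 5 -> [-4, 22, 9, 9, 13, 23]
Partition 3: pivot=13 at index 3 -> [-4, 9, 9, 13, 22, 23]
Partition 4: pivot=9 at index 2 -> [-4, 9, 9, 13, 22, 23]


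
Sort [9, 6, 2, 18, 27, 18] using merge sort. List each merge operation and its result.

Divide and conquer:
  Merge [6] + [2] -> [2, 6]
  Merge [9] + [2, 6] -> [2, 6, 9]
  Merge [27] + [18] -> [18, 27]
  Merge [18] + [18, 27] -> [18, 18, 27]
  Merge [2, 6, 9] + [18, 18, 27] -> [2, 6, 9, 18, 18, 27]


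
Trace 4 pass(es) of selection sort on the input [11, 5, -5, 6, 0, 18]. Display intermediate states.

Pass 1: Select minimum -5 at index 2, swap -> [-5, 5, 11, 6, 0, 18]
Pass 2: Select minimum 0 at index 4, swap -> [-5, 0, 11, 6, 5, 18]
Pass 3: Select minimum 5 at index 4, swap -> [-5, 0, 5, 6, 11, 18]
Pass 4: Select minimum 6 at index 3, swap -> [-5, 0, 5, 6, 11, 18]


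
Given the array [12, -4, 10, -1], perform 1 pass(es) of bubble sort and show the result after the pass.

After pass 1: [-4, 10, -1, 12] (3 swaps)
Total swaps: 3


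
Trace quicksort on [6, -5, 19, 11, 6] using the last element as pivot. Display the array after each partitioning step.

Partition 1: pivot=6 at index 2 -> [6, -5, 6, 11, 19]
Partition 2: pivot=-5 at index 0 -> [-5, 6, 6, 11, 19]
Partition 3: pivot=19 at index 4 -> [-5, 6, 6, 11, 19]


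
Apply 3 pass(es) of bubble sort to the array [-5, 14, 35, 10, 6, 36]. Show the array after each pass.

After pass 1: [-5, 14, 10, 6, 35, 36] (2 swaps)
After pass 2: [-5, 10, 6, 14, 35, 36] (2 swaps)
After pass 3: [-5, 6, 10, 14, 35, 36] (1 swaps)
Total swaps: 5


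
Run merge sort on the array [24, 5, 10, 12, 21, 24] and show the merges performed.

Divide and conquer:
  Merge [5] + [10] -> [5, 10]
  Merge [24] + [5, 10] -> [5, 10, 24]
  Merge [21] + [24] -> [21, 24]
  Merge [12] + [21, 24] -> [12, 21, 24]
  Merge [5, 10, 24] + [12, 21, 24] -> [5, 10, 12, 21, 24, 24]


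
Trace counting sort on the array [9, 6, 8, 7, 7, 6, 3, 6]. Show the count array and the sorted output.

Count array: [0, 0, 0, 1, 0, 0, 3, 2, 1, 1]
(count[i] = number of elements equal to i)
Cumulative count: [0, 0, 0, 1, 1, 1, 4, 6, 7, 8]
Sorted: [3, 6, 6, 6, 7, 7, 8, 9]


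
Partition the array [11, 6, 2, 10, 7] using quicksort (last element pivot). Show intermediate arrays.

Partition 1: pivot=7 at index 2 -> [6, 2, 7, 10, 11]
Partition 2: pivot=2 at index 0 -> [2, 6, 7, 10, 11]
Partition 3: pivot=11 at index 4 -> [2, 6, 7, 10, 11]


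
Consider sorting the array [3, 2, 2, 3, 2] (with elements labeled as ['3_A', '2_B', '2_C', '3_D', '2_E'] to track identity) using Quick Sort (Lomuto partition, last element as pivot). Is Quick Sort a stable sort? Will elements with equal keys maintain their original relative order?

Trace Quick Sort on the labeled array (the key is the number; the letter only tracks identity):
  Partition indices 0..4 around pivot 2_E -> [2_B, 2_C, 2_E, 3_D, 3_A]
  Partition indices 0..1 around pivot 2_C -> [2_B, 2_C, 2_E, 3_D, 3_A]
  Partition indices 3..4 around pivot 3_A -> [2_B, 2_C, 2_E, 3_D, 3_A]
Final order: [2_B, 2_C, 2_E, 3_D, 3_A]
Equal keys:
  value 2: originally 2_B, 2_C, 2_E; after sorting 2_B, 2_C, 2_E -> order preserved
  value 3: originally 3_A, 3_D; after sorting 3_D, 3_A -> order changed
Equal keys were reordered, so Quick Sort is not stable: partition swaps elements across long distances and can reorder equal keys. (One such input is enough; an unstable sort may happen to preserve order on other inputs, but it gives no guarantee.)
Answer: Not stable


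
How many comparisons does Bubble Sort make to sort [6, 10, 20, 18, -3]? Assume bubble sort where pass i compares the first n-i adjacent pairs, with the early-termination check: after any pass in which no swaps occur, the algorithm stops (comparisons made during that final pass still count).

Pass 1: compare adjacent pairs (0,1)..(3,4) = 4 comparison(s), 2 swap(s) -> [6, 10, 18, -3, 20]
Pass 2: compare adjacent pairs (0,1)..(2,3) = 3 comparison(s), 1 swap(s) -> [6, 10, -3, 18, 20]
Pass 3: compare adjacent pairs (0,1)..(1,2) = 2 comparison(s), 1 swap(s) -> [6, -3, 10, 18, 20]
Pass 4: compare adjacent pairs (0,1)..(0,1) = 1 comparison(s), 1 swap(s) -> [-3, 6, 10, 18, 20]
Every pass made at least one swap, so all n-1 passes run.
Total comparisons: 4 + 3 + 2 + 1 = 10


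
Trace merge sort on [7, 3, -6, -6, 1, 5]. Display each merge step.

Divide and conquer:
  Merge [3] + [-6] -> [-6, 3]
  Merge [7] + [-6, 3] -> [-6, 3, 7]
  Merge [1] + [5] -> [1, 5]
  Merge [-6] + [1, 5] -> [-6, 1, 5]
  Merge [-6, 3, 7] + [-6, 1, 5] -> [-6, -6, 1, 3, 5, 7]


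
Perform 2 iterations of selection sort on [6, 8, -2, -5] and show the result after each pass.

Pass 1: Select minimum -5 at index 3, swap -> [-5, 8, -2, 6]
Pass 2: Select minimum -2 at index 2, swap -> [-5, -2, 8, 6]


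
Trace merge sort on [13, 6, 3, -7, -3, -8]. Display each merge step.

Divide and conquer:
  Merge [6] + [3] -> [3, 6]
  Merge [13] + [3, 6] -> [3, 6, 13]
  Merge [-3] + [-8] -> [-8, -3]
  Merge [-7] + [-8, -3] -> [-8, -7, -3]
  Merge [3, 6, 13] + [-8, -7, -3] -> [-8, -7, -3, 3, 6, 13]


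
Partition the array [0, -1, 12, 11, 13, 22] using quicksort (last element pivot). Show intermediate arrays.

Partition 1: pivot=22 at index 5 -> [0, -1, 12, 11, 13, 22]
Partition 2: pivot=13 at index 4 -> [0, -1, 12, 11, 13, 22]
Partition 3: pivot=11 at index 2 -> [0, -1, 11, 12, 13, 22]
Partition 4: pivot=-1 at index 0 -> [-1, 0, 11, 12, 13, 22]


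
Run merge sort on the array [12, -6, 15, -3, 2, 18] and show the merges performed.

Divide and conquer:
  Merge [-6] + [15] -> [-6, 15]
  Merge [12] + [-6, 15] -> [-6, 12, 15]
  Merge [2] + [18] -> [2, 18]
  Merge [-3] + [2, 18] -> [-3, 2, 18]
  Merge [-6, 12, 15] + [-3, 2, 18] -> [-6, -3, 2, 12, 15, 18]


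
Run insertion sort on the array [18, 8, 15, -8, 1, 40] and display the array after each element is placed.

First element 18 is already 'sorted'
Insert 8: shifted 1 elements -> [8, 18, 15, -8, 1, 40]
Insert 15: shifted 1 elements -> [8, 15, 18, -8, 1, 40]
Insert -8: shifted 3 elements -> [-8, 8, 15, 18, 1, 40]
Insert 1: shifted 3 elements -> [-8, 1, 8, 15, 18, 40]
Insert 40: shifted 0 elements -> [-8, 1, 8, 15, 18, 40]


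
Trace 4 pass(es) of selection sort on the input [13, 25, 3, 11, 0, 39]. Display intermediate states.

Pass 1: Select minimum 0 at index 4, swap -> [0, 25, 3, 11, 13, 39]
Pass 2: Select minimum 3 at index 2, swap -> [0, 3, 25, 11, 13, 39]
Pass 3: Select minimum 11 at index 3, swap -> [0, 3, 11, 25, 13, 39]
Pass 4: Select minimum 13 at index 4, swap -> [0, 3, 11, 13, 25, 39]


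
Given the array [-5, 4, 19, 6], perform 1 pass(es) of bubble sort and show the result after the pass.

After pass 1: [-5, 4, 6, 19] (1 swaps)
Total swaps: 1


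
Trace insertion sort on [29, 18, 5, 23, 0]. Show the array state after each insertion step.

First element 29 is already 'sorted'
Insert 18: shifted 1 elements -> [18, 29, 5, 23, 0]
Insert 5: shifted 2 elements -> [5, 18, 29, 23, 0]
Insert 23: shifted 1 elements -> [5, 18, 23, 29, 0]
Insert 0: shifted 4 elements -> [0, 5, 18, 23, 29]


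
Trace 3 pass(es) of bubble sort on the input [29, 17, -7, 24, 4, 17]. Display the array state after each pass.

After pass 1: [17, -7, 24, 4, 17, 29] (5 swaps)
After pass 2: [-7, 17, 4, 17, 24, 29] (3 swaps)
After pass 3: [-7, 4, 17, 17, 24, 29] (1 swaps)
Total swaps: 9


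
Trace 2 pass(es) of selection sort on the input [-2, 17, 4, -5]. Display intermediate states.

Pass 1: Select minimum -5 at index 3, swap -> [-5, 17, 4, -2]
Pass 2: Select minimum -2 at index 3, swap -> [-5, -2, 4, 17]


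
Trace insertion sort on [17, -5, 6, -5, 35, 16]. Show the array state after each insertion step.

First element 17 is already 'sorted'
Insert -5: shifted 1 elements -> [-5, 17, 6, -5, 35, 16]
Insert 6: shifted 1 elements -> [-5, 6, 17, -5, 35, 16]
Insert -5: shifted 2 elements -> [-5, -5, 6, 17, 35, 16]
Insert 35: shifted 0 elements -> [-5, -5, 6, 17, 35, 16]
Insert 16: shifted 2 elements -> [-5, -5, 6, 16, 17, 35]


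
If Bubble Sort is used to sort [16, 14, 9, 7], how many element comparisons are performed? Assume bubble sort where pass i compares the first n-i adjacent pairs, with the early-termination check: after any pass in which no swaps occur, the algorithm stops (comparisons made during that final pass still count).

Pass 1: compare adjacent pairs (0,1)..(2,3) = 3 comparison(s), 3 swap(s) -> [14, 9, 7, 16]
Pass 2: compare adjacent pairs (0,1)..(1,2) = 2 comparison(s), 2 swap(s) -> [9, 7, 14, 16]
Pass 3: compare adjacent pairs (0,1)..(0,1) = 1 comparison(s), 1 swap(s) -> [7, 9, 14, 16]
Every pass made at least one swap, so all n-1 passes run.
Total comparisons: 3 + 2 + 1 = 6


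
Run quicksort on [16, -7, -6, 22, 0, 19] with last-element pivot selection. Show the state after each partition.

Partition 1: pivot=19 at index 4 -> [16, -7, -6, 0, 19, 22]
Partition 2: pivot=0 at index 2 -> [-7, -6, 0, 16, 19, 22]
Partition 3: pivot=-6 at index 1 -> [-7, -6, 0, 16, 19, 22]


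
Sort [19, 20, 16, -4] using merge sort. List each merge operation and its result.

Divide and conquer:
  Merge [19] + [20] -> [19, 20]
  Merge [16] + [-4] -> [-4, 16]
  Merge [19, 20] + [-4, 16] -> [-4, 16, 19, 20]


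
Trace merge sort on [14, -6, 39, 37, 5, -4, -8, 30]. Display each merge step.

Divide and conquer:
  Merge [14] + [-6] -> [-6, 14]
  Merge [39] + [37] -> [37, 39]
  Merge [-6, 14] + [37, 39] -> [-6, 14, 37, 39]
  Merge [5] + [-4] -> [-4, 5]
  Merge [-8] + [30] -> [-8, 30]
  Merge [-4, 5] + [-8, 30] -> [-8, -4, 5, 30]
  Merge [-6, 14, 37, 39] + [-8, -4, 5, 30] -> [-8, -6, -4, 5, 14, 30, 37, 39]


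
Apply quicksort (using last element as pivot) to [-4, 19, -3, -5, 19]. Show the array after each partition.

Partition 1: pivot=19 at index 4 -> [-4, 19, -3, -5, 19]
Partition 2: pivot=-5 at index 0 -> [-5, 19, -3, -4, 19]
Partition 3: pivot=-4 at index 1 -> [-5, -4, -3, 19, 19]
Partition 4: pivot=19 at index 3 -> [-5, -4, -3, 19, 19]


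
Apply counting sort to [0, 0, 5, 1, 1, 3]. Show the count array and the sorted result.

Count array: [2, 2, 0, 1, 0, 1]
(count[i] = number of elements equal to i)
Cumulative count: [2, 4, 4, 5, 5, 6]
Sorted: [0, 0, 1, 1, 3, 5]


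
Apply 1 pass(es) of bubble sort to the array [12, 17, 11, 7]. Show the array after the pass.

After pass 1: [12, 11, 7, 17] (2 swaps)
Total swaps: 2


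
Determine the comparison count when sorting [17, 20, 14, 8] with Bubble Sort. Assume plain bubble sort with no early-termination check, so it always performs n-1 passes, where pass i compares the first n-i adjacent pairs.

Pass 1: compare adjacent pairs (0,1)..(2,3) = 3 comparison(s), 2 swap(s) -> [17, 14, 8, 20]
Pass 2: compare adjacent pairs (0,1)..(1,2) = 2 comparison(s), 2 swap(s) -> [14, 8, 17, 20]
Pass 3: compare adjacent pairs (0,1)..(0,1) = 1 comparison(s), 1 swap(s) -> [8, 14, 17, 20]
Total comparisons: 3 + 2 + 1 = 6


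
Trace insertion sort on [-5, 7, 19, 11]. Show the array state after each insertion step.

First element -5 is already 'sorted'
Insert 7: shifted 0 elements -> [-5, 7, 19, 11]
Insert 19: shifted 0 elements -> [-5, 7, 19, 11]
Insert 11: shifted 1 elements -> [-5, 7, 11, 19]


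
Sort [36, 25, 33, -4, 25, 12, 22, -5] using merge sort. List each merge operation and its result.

Divide and conquer:
  Merge [36] + [25] -> [25, 36]
  Merge [33] + [-4] -> [-4, 33]
  Merge [25, 36] + [-4, 33] -> [-4, 25, 33, 36]
  Merge [25] + [12] -> [12, 25]
  Merge [22] + [-5] -> [-5, 22]
  Merge [12, 25] + [-5, 22] -> [-5, 12, 22, 25]
  Merge [-4, 25, 33, 36] + [-5, 12, 22, 25] -> [-5, -4, 12, 22, 25, 25, 33, 36]


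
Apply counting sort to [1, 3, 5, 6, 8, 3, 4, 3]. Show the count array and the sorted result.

Count array: [0, 1, 0, 3, 1, 1, 1, 0, 1]
(count[i] = number of elements equal to i)
Cumulative count: [0, 1, 1, 4, 5, 6, 7, 7, 8]
Sorted: [1, 3, 3, 3, 4, 5, 6, 8]


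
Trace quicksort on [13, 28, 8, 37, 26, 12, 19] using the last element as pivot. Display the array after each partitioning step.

Partition 1: pivot=19 at index 3 -> [13, 8, 12, 19, 26, 28, 37]
Partition 2: pivot=12 at index 1 -> [8, 12, 13, 19, 26, 28, 37]
Partition 3: pivot=37 at index 6 -> [8, 12, 13, 19, 26, 28, 37]
Partition 4: pivot=28 at index 5 -> [8, 12, 13, 19, 26, 28, 37]


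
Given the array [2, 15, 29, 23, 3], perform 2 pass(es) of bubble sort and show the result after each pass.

After pass 1: [2, 15, 23, 3, 29] (2 swaps)
After pass 2: [2, 15, 3, 23, 29] (1 swaps)
Total swaps: 3


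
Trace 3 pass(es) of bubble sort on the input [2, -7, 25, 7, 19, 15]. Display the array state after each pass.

After pass 1: [-7, 2, 7, 19, 15, 25] (4 swaps)
After pass 2: [-7, 2, 7, 15, 19, 25] (1 swaps)
After pass 3: [-7, 2, 7, 15, 19, 25] (0 swaps)
Total swaps: 5


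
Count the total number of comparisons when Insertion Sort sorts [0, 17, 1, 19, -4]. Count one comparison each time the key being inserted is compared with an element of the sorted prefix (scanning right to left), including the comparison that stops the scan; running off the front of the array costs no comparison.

Insert 17: 0 <= 17 (stop) = 1 comparison(s) -> [0, 17, 1, 19, -4]
Insert 1: 17 > 1 (shift), 0 <= 1 (stop) = 2 comparison(s) -> [0, 1, 17, 19, -4]
Insert 19: 17 <= 19 (stop) = 1 comparison(s) -> [0, 1, 17, 19, -4]
Insert -4: 19 > -4 (shift), 17 > -4 (shift), 1 > -4 (shift), 0 > -4 (shift), reached front = 4 comparison(s) -> [-4, 0, 1, 17, 19]
Total comparisons: 1 + 2 + 1 + 4 = 8


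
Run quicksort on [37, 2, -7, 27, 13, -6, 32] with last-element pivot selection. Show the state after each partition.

Partition 1: pivot=32 at index 5 -> [2, -7, 27, 13, -6, 32, 37]
Partition 2: pivot=-6 at index 1 -> [-7, -6, 27, 13, 2, 32, 37]
Partition 3: pivot=2 at index 2 -> [-7, -6, 2, 13, 27, 32, 37]
Partition 4: pivot=27 at index 4 -> [-7, -6, 2, 13, 27, 32, 37]


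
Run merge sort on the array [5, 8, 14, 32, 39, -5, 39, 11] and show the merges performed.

Divide and conquer:
  Merge [5] + [8] -> [5, 8]
  Merge [14] + [32] -> [14, 32]
  Merge [5, 8] + [14, 32] -> [5, 8, 14, 32]
  Merge [39] + [-5] -> [-5, 39]
  Merge [39] + [11] -> [11, 39]
  Merge [-5, 39] + [11, 39] -> [-5, 11, 39, 39]
  Merge [5, 8, 14, 32] + [-5, 11, 39, 39] -> [-5, 5, 8, 11, 14, 32, 39, 39]


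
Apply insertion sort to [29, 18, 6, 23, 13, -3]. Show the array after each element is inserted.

First element 29 is already 'sorted'
Insert 18: shifted 1 elements -> [18, 29, 6, 23, 13, -3]
Insert 6: shifted 2 elements -> [6, 18, 29, 23, 13, -3]
Insert 23: shifted 1 elements -> [6, 18, 23, 29, 13, -3]
Insert 13: shifted 3 elements -> [6, 13, 18, 23, 29, -3]
Insert -3: shifted 5 elements -> [-3, 6, 13, 18, 23, 29]


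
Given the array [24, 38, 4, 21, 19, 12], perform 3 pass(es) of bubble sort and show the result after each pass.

After pass 1: [24, 4, 21, 19, 12, 38] (4 swaps)
After pass 2: [4, 21, 19, 12, 24, 38] (4 swaps)
After pass 3: [4, 19, 12, 21, 24, 38] (2 swaps)
Total swaps: 10


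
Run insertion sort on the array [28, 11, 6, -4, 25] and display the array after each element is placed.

First element 28 is already 'sorted'
Insert 11: shifted 1 elements -> [11, 28, 6, -4, 25]
Insert 6: shifted 2 elements -> [6, 11, 28, -4, 25]
Insert -4: shifted 3 elements -> [-4, 6, 11, 28, 25]
Insert 25: shifted 1 elements -> [-4, 6, 11, 25, 28]


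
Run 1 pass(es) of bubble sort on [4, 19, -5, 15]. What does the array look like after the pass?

After pass 1: [4, -5, 15, 19] (2 swaps)
Total swaps: 2


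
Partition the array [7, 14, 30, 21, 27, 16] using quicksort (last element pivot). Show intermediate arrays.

Partition 1: pivot=16 at index 2 -> [7, 14, 16, 21, 27, 30]
Partition 2: pivot=14 at index 1 -> [7, 14, 16, 21, 27, 30]
Partition 3: pivot=30 at index 5 -> [7, 14, 16, 21, 27, 30]
Partition 4: pivot=27 at index 4 -> [7, 14, 16, 21, 27, 30]


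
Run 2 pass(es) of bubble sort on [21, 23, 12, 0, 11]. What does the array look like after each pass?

After pass 1: [21, 12, 0, 11, 23] (3 swaps)
After pass 2: [12, 0, 11, 21, 23] (3 swaps)
Total swaps: 6


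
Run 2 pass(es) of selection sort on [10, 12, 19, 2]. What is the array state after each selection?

Pass 1: Select minimum 2 at index 3, swap -> [2, 12, 19, 10]
Pass 2: Select minimum 10 at index 3, swap -> [2, 10, 19, 12]


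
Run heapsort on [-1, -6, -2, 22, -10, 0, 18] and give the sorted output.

Build heap: [22, -1, 18, -6, -10, 0, -2]
Extract 22: [18, -1, 0, -6, -10, -2, 22]
Extract 18: [0, -1, -2, -6, -10, 18, 22]
Extract 0: [-1, -6, -2, -10, 0, 18, 22]
Extract -1: [-2, -6, -10, -1, 0, 18, 22]
Extract -2: [-6, -10, -2, -1, 0, 18, 22]
Extract -6: [-10, -6, -2, -1, 0, 18, 22]


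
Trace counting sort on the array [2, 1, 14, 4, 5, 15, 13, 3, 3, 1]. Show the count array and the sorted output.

Count array: [0, 2, 1, 2, 1, 1, 0, 0, 0, 0, 0, 0, 0, 1, 1, 1]
(count[i] = number of elements equal to i)
Cumulative count: [0, 2, 3, 5, 6, 7, 7, 7, 7, 7, 7, 7, 7, 8, 9, 10]
Sorted: [1, 1, 2, 3, 3, 4, 5, 13, 14, 15]


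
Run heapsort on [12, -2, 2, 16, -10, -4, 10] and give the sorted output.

Build heap: [16, 12, 10, -2, -10, -4, 2]
Extract 16: [12, 2, 10, -2, -10, -4, 16]
Extract 12: [10, 2, -4, -2, -10, 12, 16]
Extract 10: [2, -2, -4, -10, 10, 12, 16]
Extract 2: [-2, -10, -4, 2, 10, 12, 16]
Extract -2: [-4, -10, -2, 2, 10, 12, 16]
Extract -4: [-10, -4, -2, 2, 10, 12, 16]


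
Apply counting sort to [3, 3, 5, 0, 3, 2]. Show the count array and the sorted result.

Count array: [1, 0, 1, 3, 0, 1]
(count[i] = number of elements equal to i)
Cumulative count: [1, 1, 2, 5, 5, 6]
Sorted: [0, 2, 3, 3, 3, 5]


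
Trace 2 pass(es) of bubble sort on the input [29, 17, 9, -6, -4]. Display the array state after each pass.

After pass 1: [17, 9, -6, -4, 29] (4 swaps)
After pass 2: [9, -6, -4, 17, 29] (3 swaps)
Total swaps: 7


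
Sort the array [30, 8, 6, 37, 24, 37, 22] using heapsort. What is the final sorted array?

Build heap: [37, 30, 37, 8, 24, 6, 22]
Extract 37: [37, 30, 22, 8, 24, 6, 37]
Extract 37: [30, 24, 22, 8, 6, 37, 37]
Extract 30: [24, 8, 22, 6, 30, 37, 37]
Extract 24: [22, 8, 6, 24, 30, 37, 37]
Extract 22: [8, 6, 22, 24, 30, 37, 37]
Extract 8: [6, 8, 22, 24, 30, 37, 37]


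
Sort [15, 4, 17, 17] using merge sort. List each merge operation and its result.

Divide and conquer:
  Merge [15] + [4] -> [4, 15]
  Merge [17] + [17] -> [17, 17]
  Merge [4, 15] + [17, 17] -> [4, 15, 17, 17]


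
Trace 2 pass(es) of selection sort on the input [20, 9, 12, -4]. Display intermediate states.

Pass 1: Select minimum -4 at index 3, swap -> [-4, 9, 12, 20]
Pass 2: Select minimum 9 at index 1, swap -> [-4, 9, 12, 20]


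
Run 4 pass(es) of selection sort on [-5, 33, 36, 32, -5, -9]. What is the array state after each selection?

Pass 1: Select minimum -9 at index 5, swap -> [-9, 33, 36, 32, -5, -5]
Pass 2: Select minimum -5 at index 4, swap -> [-9, -5, 36, 32, 33, -5]
Pass 3: Select minimum -5 at index 5, swap -> [-9, -5, -5, 32, 33, 36]
Pass 4: Select minimum 32 at index 3, swap -> [-9, -5, -5, 32, 33, 36]


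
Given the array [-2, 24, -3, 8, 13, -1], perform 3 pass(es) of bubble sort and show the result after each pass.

After pass 1: [-2, -3, 8, 13, -1, 24] (4 swaps)
After pass 2: [-3, -2, 8, -1, 13, 24] (2 swaps)
After pass 3: [-3, -2, -1, 8, 13, 24] (1 swaps)
Total swaps: 7


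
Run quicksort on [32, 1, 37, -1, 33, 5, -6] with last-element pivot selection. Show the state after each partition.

Partition 1: pivot=-6 at index 0 -> [-6, 1, 37, -1, 33, 5, 32]
Partition 2: pivot=32 at index 4 -> [-6, 1, -1, 5, 32, 37, 33]
Partition 3: pivot=5 at index 3 -> [-6, 1, -1, 5, 32, 37, 33]
Partition 4: pivot=-1 at index 1 -> [-6, -1, 1, 5, 32, 37, 33]
Partition 5: pivot=33 at index 5 -> [-6, -1, 1, 5, 32, 33, 37]


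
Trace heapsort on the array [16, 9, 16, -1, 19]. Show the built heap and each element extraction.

Build heap: [19, 16, 16, -1, 9]
Extract 19: [16, 9, 16, -1, 19]
Extract 16: [16, 9, -1, 16, 19]
Extract 16: [9, -1, 16, 16, 19]
Extract 9: [-1, 9, 16, 16, 19]


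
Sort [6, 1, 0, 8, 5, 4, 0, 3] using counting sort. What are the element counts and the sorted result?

Count array: [2, 1, 0, 1, 1, 1, 1, 0, 1]
(count[i] = number of elements equal to i)
Cumulative count: [2, 3, 3, 4, 5, 6, 7, 7, 8]
Sorted: [0, 0, 1, 3, 4, 5, 6, 8]


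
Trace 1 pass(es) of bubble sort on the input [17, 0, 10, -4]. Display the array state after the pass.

After pass 1: [0, 10, -4, 17] (3 swaps)
Total swaps: 3


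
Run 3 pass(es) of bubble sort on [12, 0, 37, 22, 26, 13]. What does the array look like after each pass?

After pass 1: [0, 12, 22, 26, 13, 37] (4 swaps)
After pass 2: [0, 12, 22, 13, 26, 37] (1 swaps)
After pass 3: [0, 12, 13, 22, 26, 37] (1 swaps)
Total swaps: 6


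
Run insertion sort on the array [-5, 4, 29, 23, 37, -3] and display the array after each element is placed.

First element -5 is already 'sorted'
Insert 4: shifted 0 elements -> [-5, 4, 29, 23, 37, -3]
Insert 29: shifted 0 elements -> [-5, 4, 29, 23, 37, -3]
Insert 23: shifted 1 elements -> [-5, 4, 23, 29, 37, -3]
Insert 37: shifted 0 elements -> [-5, 4, 23, 29, 37, -3]
Insert -3: shifted 4 elements -> [-5, -3, 4, 23, 29, 37]


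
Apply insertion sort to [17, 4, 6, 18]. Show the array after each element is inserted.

First element 17 is already 'sorted'
Insert 4: shifted 1 elements -> [4, 17, 6, 18]
Insert 6: shifted 1 elements -> [4, 6, 17, 18]
Insert 18: shifted 0 elements -> [4, 6, 17, 18]
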